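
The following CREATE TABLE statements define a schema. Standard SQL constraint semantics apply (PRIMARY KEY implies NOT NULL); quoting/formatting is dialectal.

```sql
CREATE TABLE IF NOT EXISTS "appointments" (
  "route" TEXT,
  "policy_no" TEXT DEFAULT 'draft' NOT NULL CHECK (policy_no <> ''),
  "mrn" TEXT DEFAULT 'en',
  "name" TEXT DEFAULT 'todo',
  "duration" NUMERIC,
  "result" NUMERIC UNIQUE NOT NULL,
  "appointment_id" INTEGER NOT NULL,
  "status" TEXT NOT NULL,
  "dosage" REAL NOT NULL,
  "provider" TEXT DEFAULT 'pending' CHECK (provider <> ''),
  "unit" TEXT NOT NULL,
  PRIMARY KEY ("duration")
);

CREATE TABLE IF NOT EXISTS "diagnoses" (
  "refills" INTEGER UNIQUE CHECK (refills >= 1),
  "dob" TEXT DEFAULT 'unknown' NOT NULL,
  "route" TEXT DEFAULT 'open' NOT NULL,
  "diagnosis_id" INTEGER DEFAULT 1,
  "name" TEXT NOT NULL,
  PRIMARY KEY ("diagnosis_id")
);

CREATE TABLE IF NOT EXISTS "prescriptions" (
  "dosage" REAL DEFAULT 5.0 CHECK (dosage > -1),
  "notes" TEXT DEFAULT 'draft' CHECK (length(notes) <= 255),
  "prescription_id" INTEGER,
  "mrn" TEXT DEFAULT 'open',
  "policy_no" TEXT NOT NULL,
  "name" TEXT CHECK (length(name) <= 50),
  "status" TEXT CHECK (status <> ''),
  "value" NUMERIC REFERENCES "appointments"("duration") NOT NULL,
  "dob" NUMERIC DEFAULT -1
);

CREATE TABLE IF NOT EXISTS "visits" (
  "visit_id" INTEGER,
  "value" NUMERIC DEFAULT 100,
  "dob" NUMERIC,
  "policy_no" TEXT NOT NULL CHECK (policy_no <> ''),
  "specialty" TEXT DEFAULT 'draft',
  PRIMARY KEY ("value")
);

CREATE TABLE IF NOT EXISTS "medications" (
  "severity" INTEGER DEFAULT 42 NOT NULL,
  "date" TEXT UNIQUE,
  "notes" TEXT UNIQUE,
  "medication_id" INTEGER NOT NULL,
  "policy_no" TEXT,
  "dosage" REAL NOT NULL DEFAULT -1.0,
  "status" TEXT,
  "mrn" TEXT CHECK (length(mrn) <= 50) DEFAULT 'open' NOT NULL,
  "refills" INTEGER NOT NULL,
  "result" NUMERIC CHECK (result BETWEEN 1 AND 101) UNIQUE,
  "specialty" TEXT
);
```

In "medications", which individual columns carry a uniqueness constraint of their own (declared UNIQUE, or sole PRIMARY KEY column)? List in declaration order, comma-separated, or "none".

- severity: no UNIQUE or single-column PK constraint.
- date: declared UNIQUE → unique.
- notes: declared UNIQUE → unique.
- medication_id: no UNIQUE or single-column PK constraint.
- policy_no: no UNIQUE or single-column PK constraint.
- dosage: no UNIQUE or single-column PK constraint.
- status: no UNIQUE or single-column PK constraint.
- mrn: no UNIQUE or single-column PK constraint.
- refills: no UNIQUE or single-column PK constraint.
- result: declared UNIQUE → unique.
- specialty: no UNIQUE or single-column PK constraint.

date, notes, result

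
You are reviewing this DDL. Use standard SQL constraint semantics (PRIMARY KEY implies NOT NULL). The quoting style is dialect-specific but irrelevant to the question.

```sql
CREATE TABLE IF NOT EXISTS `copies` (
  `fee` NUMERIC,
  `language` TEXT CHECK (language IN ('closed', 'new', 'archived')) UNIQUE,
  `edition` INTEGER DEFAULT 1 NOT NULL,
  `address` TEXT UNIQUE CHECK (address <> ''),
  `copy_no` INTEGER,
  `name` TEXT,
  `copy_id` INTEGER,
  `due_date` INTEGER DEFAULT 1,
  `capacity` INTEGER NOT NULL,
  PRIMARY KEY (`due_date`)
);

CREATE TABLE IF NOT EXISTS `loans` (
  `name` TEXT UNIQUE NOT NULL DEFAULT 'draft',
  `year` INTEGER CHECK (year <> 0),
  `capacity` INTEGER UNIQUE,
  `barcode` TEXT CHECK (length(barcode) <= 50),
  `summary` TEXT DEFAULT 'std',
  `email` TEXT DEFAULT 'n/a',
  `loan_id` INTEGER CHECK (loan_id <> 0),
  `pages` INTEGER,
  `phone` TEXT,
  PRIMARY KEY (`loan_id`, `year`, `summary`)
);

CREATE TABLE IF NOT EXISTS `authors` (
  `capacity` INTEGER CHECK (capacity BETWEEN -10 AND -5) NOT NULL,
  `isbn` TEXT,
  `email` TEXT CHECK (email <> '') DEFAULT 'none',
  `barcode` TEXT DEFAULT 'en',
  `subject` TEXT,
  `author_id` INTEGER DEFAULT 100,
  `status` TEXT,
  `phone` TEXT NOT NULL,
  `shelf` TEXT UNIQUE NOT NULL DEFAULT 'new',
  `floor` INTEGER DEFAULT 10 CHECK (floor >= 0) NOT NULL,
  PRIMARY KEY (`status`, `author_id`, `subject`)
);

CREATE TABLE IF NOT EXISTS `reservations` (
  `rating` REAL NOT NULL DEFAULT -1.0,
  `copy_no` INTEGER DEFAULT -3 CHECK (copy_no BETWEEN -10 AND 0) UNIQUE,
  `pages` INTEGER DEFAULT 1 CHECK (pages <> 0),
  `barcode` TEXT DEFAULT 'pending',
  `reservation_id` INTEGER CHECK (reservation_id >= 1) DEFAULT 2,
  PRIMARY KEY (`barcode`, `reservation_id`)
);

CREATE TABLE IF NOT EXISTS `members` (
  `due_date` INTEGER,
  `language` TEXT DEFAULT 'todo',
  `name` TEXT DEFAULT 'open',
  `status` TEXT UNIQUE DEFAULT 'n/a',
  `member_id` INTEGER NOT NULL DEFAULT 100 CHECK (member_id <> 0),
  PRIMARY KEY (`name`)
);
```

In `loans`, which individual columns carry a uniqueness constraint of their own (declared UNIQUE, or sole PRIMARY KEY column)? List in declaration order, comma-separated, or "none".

name, capacity

- name: declared UNIQUE → unique.
- year: part of a composite PRIMARY KEY — only the tuple is unique, not this column on its own.
- capacity: declared UNIQUE → unique.
- barcode: no UNIQUE or single-column PK constraint.
- summary: part of a composite PRIMARY KEY — only the tuple is unique, not this column on its own.
- email: no UNIQUE or single-column PK constraint.
- loan_id: part of a composite PRIMARY KEY — only the tuple is unique, not this column on its own.
- pages: no UNIQUE or single-column PK constraint.
- phone: no UNIQUE or single-column PK constraint.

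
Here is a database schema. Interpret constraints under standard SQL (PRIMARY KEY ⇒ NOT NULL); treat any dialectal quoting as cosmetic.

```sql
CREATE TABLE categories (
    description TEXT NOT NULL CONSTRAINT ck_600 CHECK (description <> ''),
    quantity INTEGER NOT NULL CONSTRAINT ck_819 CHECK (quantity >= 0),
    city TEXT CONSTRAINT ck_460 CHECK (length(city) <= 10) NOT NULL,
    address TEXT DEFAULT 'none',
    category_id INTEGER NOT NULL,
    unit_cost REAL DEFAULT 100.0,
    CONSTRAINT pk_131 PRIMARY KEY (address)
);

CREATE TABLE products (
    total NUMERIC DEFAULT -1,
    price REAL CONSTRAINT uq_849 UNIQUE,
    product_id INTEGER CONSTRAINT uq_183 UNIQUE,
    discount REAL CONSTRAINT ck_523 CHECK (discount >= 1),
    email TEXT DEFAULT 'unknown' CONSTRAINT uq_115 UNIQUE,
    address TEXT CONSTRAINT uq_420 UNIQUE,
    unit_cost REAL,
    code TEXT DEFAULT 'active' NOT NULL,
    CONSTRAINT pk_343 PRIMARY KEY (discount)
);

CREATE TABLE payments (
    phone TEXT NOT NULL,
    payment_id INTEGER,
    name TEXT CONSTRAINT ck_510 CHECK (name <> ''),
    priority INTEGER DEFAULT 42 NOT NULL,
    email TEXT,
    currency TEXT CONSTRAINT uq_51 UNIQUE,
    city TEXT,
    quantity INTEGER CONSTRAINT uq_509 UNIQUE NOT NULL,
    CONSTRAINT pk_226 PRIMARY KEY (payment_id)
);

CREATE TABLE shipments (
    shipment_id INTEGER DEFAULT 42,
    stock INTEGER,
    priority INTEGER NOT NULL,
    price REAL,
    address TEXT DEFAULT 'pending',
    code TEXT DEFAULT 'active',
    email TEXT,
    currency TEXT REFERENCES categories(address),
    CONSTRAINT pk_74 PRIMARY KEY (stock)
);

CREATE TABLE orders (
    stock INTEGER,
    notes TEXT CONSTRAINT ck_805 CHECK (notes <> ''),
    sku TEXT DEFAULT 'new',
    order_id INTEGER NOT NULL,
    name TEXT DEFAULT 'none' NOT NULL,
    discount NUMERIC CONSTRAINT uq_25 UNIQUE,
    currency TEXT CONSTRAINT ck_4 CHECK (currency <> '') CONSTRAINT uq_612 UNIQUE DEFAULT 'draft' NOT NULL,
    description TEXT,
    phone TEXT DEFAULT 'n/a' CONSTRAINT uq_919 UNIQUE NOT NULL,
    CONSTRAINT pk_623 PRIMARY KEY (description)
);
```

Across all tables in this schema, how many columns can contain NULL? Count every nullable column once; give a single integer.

21

categories: 1 nullable (unit_cost — PK (address) and explicit NOT NULL columns excluded).
products: 6 nullable (total, price, product_id, email, address, unit_cost — PK (discount) and explicit NOT NULL columns excluded).
payments: 4 nullable (name, email, currency, city — PK (payment_id) and explicit NOT NULL columns excluded).
shipments: 6 nullable (shipment_id, price, address, code, email, currency — PK (stock) and explicit NOT NULL columns excluded).
orders: 4 nullable (stock, notes, sku, discount — PK (description) and explicit NOT NULL columns excluded).
Total: 1 + 6 + 4 + 6 + 4 = 21.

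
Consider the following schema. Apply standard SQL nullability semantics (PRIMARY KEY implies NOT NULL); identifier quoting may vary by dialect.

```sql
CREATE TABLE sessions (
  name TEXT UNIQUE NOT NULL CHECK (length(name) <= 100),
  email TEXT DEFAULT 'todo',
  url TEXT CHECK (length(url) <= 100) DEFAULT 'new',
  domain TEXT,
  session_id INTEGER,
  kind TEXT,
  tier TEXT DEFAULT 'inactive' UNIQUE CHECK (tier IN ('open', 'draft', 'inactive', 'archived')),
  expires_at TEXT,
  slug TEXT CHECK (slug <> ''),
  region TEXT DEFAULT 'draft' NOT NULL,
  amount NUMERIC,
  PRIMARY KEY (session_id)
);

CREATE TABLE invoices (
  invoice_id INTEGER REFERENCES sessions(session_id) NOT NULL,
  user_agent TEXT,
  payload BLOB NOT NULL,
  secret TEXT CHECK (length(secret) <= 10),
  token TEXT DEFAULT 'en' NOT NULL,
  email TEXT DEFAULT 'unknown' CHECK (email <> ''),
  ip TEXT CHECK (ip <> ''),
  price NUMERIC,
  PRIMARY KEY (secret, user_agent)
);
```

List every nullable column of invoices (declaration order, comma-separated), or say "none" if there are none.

- invoice_id: declared NOT NULL → not nullable.
- user_agent: part of the PRIMARY KEY, which implies NOT NULL → not nullable.
- payload: declared NOT NULL → not nullable.
- secret: part of the PRIMARY KEY, which implies NOT NULL → not nullable.
- token: declared NOT NULL → not nullable.
- email: CHECK does not forbid NULL (a CHECK constraint passes when its expression is NULL) → nullable.
- ip: CHECK does not forbid NULL (a CHECK constraint passes when its expression is NULL) → nullable.
- price: no NOT NULL constraint applies → nullable.

email, ip, price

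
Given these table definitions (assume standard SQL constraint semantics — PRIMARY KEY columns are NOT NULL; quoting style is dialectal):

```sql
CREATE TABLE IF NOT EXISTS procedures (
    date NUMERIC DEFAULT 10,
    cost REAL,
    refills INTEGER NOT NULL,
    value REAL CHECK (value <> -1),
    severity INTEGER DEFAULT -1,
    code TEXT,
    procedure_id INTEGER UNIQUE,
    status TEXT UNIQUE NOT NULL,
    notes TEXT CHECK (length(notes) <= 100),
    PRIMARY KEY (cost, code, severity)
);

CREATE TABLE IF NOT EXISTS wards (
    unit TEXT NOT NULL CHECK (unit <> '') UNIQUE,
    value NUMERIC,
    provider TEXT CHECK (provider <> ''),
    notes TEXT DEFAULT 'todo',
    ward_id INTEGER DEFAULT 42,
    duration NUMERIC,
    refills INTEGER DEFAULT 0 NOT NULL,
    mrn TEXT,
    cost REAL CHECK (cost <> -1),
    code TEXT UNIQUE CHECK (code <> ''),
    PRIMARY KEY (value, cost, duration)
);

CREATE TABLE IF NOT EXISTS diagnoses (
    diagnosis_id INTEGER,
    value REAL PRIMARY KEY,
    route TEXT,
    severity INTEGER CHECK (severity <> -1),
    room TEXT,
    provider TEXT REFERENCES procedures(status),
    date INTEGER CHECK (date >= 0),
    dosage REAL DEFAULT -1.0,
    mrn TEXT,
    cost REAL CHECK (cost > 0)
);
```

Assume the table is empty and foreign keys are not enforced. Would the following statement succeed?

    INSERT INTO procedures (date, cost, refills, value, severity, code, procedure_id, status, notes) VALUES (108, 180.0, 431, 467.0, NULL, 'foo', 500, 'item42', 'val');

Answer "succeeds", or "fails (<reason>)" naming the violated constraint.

severity is explicitly set to NULL, but severity is part of the PRIMARY KEY (implied NOT NULL).

fails (NOT NULL on severity)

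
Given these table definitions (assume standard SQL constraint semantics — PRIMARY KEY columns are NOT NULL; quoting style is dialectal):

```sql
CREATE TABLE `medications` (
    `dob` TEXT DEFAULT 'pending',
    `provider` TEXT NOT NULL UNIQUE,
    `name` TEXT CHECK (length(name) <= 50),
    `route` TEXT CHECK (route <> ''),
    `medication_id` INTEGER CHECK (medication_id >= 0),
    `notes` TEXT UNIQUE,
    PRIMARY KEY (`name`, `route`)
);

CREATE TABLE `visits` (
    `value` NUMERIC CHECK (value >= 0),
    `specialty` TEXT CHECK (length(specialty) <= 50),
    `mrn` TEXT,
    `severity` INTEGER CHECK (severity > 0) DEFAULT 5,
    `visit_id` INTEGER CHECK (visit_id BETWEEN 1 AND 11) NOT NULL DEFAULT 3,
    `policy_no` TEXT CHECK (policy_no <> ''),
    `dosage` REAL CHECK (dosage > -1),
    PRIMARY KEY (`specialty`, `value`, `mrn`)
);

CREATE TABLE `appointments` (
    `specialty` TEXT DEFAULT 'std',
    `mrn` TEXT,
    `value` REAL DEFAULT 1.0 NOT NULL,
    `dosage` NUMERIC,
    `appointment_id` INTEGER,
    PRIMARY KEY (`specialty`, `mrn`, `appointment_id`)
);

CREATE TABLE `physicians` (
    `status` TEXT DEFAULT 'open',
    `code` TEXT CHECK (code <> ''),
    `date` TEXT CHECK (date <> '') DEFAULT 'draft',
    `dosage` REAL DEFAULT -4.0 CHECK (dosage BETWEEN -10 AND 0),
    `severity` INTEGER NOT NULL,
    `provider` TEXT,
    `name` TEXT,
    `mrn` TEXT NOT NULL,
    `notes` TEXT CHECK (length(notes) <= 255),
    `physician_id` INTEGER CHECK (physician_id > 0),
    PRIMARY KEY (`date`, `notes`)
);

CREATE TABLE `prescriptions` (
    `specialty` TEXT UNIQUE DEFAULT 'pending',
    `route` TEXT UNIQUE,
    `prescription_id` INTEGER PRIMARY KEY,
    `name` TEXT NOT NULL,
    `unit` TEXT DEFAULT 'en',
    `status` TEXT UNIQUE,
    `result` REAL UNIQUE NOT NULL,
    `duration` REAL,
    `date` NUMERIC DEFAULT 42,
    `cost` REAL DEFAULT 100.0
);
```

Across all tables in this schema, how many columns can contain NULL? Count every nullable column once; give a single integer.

medications: 3 nullable (dob, medication_id, notes — PK (name, route) and explicit NOT NULL columns excluded).
visits: 3 nullable (severity, policy_no, dosage — PK (specialty, value, mrn) and explicit NOT NULL columns excluded).
appointments: 1 nullable (dosage — PK (specialty, mrn, appointment_id) and explicit NOT NULL columns excluded).
physicians: 6 nullable (status, code, dosage, provider, name, physician_id — PK (date, notes) and explicit NOT NULL columns excluded).
prescriptions: 7 nullable (specialty, route, unit, status, duration, date, cost — PK (prescription_id) and explicit NOT NULL columns excluded).
Total: 3 + 3 + 1 + 6 + 7 = 20.

20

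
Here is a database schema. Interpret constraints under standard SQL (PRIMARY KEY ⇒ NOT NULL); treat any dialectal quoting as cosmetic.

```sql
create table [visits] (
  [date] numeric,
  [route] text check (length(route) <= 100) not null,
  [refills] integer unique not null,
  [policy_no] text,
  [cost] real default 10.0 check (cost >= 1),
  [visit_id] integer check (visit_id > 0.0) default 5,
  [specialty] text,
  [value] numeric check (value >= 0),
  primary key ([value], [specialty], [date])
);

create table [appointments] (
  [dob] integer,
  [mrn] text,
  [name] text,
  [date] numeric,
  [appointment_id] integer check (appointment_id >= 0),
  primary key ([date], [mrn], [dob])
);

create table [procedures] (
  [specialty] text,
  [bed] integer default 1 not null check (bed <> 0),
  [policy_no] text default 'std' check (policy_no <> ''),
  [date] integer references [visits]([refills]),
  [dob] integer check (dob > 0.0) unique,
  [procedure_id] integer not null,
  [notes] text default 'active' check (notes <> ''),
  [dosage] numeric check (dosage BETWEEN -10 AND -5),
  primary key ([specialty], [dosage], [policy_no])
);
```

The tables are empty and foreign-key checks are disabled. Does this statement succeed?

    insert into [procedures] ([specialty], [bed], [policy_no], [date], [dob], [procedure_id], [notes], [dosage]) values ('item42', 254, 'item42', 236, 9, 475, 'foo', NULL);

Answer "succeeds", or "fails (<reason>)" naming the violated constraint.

fails (NOT NULL on dosage)

dosage is explicitly set to NULL, but dosage is part of the PRIMARY KEY (implied NOT NULL).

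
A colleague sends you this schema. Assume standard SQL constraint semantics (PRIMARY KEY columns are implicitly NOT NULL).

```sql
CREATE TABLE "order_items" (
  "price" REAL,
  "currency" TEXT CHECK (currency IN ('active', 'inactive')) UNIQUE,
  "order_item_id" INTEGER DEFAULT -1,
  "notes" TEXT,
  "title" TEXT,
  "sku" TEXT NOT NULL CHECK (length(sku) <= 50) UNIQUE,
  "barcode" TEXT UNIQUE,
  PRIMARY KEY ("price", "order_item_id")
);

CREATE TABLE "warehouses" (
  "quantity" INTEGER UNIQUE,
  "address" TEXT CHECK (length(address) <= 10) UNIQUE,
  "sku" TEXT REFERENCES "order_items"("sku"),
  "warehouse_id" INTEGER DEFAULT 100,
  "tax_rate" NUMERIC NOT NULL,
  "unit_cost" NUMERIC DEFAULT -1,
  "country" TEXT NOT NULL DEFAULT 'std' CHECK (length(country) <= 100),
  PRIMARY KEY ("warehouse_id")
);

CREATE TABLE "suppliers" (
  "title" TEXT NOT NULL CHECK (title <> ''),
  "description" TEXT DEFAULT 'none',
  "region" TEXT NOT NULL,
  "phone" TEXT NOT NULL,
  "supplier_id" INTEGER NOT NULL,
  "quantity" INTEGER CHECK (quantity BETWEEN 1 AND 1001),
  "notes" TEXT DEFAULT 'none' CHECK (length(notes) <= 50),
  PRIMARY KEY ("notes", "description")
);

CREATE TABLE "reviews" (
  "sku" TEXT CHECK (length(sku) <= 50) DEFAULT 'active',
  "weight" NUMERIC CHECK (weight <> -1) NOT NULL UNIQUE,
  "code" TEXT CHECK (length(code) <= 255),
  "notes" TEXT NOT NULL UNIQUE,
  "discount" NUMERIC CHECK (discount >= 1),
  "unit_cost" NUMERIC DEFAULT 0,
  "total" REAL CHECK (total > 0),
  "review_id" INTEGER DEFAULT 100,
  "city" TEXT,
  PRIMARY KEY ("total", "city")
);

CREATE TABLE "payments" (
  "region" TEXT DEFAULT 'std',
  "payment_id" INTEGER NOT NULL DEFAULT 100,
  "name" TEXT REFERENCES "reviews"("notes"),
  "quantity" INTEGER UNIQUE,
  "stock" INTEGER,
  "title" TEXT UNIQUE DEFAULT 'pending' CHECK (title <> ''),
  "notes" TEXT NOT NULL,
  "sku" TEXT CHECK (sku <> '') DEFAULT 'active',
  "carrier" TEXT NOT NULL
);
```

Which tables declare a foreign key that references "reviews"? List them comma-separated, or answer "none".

- payments.name references reviews(notes).

payments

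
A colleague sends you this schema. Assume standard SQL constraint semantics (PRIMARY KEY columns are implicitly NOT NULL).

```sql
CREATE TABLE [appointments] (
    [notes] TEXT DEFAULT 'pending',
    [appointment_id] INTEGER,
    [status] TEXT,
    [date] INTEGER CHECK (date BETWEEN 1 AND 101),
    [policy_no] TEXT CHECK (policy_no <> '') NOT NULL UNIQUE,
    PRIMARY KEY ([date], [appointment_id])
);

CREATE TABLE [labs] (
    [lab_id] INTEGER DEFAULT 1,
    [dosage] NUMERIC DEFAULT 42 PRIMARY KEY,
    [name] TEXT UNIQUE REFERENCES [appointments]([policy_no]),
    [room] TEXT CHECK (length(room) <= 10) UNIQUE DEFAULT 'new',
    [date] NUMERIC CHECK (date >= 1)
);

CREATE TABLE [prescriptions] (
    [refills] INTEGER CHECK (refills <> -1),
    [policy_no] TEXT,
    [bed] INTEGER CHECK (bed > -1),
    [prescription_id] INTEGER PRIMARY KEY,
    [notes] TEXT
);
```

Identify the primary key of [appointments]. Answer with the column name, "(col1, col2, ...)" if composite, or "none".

(date, appointment_id)

A table-level PRIMARY KEY clause names 2 columns: date, appointment_id.
This is a composite key — the combination is unique, not each column individually.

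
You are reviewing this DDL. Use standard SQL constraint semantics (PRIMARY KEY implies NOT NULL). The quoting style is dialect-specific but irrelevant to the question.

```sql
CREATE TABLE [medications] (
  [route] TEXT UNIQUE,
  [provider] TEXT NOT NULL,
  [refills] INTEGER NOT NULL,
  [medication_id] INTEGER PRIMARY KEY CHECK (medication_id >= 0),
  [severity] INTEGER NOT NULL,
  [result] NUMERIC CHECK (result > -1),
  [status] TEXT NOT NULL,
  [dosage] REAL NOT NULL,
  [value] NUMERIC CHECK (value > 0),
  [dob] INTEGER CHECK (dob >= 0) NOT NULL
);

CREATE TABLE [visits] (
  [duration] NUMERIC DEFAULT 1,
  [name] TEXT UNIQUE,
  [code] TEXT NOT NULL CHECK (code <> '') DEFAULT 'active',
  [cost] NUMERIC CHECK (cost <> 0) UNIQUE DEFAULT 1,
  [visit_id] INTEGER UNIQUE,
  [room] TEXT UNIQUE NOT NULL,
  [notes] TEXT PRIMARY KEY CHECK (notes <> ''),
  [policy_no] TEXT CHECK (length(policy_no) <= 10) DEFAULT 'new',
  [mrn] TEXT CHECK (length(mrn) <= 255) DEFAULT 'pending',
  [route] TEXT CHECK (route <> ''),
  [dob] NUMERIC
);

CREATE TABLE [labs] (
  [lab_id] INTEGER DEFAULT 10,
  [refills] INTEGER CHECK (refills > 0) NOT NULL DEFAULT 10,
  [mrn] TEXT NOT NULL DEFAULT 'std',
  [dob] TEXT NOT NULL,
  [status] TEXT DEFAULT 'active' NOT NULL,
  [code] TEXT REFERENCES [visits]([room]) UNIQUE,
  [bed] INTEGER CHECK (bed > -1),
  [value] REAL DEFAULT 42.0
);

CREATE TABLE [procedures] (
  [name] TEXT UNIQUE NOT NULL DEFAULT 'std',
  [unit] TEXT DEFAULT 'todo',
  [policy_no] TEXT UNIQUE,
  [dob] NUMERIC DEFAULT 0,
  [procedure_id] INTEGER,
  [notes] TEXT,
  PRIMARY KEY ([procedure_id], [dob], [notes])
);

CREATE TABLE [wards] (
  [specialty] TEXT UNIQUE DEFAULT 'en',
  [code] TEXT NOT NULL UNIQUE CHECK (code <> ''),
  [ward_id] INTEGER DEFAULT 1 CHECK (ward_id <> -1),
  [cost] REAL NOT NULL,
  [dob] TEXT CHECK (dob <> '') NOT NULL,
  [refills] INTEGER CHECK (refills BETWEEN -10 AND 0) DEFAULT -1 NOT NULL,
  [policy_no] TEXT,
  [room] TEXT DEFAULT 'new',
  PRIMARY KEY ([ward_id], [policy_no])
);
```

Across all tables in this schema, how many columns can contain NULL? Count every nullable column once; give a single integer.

19

medications: 3 nullable (route, result, value — PK (medication_id) and explicit NOT NULL columns excluded).
visits: 8 nullable (duration, name, cost, visit_id, policy_no, mrn, route, dob — PK (notes) and explicit NOT NULL columns excluded).
labs: 4 nullable (lab_id, code, bed, value — PK none and explicit NOT NULL columns excluded).
procedures: 2 nullable (unit, policy_no — PK (procedure_id, dob, notes) and explicit NOT NULL columns excluded).
wards: 2 nullable (specialty, room — PK (ward_id, policy_no) and explicit NOT NULL columns excluded).
Total: 3 + 8 + 4 + 2 + 2 = 19.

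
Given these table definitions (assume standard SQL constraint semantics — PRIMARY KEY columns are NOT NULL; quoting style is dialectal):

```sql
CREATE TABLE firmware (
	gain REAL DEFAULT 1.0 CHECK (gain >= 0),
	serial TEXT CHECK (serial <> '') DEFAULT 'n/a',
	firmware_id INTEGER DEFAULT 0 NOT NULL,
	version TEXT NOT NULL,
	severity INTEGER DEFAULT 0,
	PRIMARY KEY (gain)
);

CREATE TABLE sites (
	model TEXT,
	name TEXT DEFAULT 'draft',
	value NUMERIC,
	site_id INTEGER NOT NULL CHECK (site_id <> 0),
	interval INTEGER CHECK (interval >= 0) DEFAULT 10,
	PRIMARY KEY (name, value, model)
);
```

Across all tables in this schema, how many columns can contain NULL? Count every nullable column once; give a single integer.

3

firmware: 2 nullable (serial, severity — PK (gain) and explicit NOT NULL columns excluded).
sites: 1 nullable (interval — PK (name, value, model) and explicit NOT NULL columns excluded).
Total: 2 + 1 = 3.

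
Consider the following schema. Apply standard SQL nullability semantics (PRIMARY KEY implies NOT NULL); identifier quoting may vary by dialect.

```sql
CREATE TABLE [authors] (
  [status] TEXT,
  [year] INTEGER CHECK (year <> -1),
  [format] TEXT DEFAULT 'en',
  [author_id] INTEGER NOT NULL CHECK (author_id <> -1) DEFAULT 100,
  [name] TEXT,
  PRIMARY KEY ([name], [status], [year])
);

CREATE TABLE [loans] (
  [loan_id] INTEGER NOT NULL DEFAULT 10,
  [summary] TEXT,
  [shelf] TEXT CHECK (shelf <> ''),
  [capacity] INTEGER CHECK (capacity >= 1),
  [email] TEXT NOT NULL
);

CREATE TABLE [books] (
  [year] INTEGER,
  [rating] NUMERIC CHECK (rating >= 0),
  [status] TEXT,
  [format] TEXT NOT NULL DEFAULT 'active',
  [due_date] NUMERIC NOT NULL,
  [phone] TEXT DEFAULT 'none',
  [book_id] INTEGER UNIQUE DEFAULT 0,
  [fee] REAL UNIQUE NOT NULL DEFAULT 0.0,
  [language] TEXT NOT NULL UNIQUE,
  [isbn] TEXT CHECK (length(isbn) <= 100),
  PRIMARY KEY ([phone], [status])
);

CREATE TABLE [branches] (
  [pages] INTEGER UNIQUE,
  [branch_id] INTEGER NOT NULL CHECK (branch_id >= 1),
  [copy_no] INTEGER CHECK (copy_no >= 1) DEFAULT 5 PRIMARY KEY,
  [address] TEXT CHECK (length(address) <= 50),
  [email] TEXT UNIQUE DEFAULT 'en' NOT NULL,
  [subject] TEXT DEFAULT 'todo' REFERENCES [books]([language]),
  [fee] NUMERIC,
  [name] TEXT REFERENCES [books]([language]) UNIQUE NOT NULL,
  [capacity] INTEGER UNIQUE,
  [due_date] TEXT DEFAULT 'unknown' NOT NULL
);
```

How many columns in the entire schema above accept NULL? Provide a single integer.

13

authors: 1 nullable (format — PK (name, status, year) and explicit NOT NULL columns excluded).
loans: 3 nullable (summary, shelf, capacity — PK none and explicit NOT NULL columns excluded).
books: 4 nullable (year, rating, book_id, isbn — PK (phone, status) and explicit NOT NULL columns excluded).
branches: 5 nullable (pages, address, subject, fee, capacity — PK (copy_no) and explicit NOT NULL columns excluded).
Total: 1 + 3 + 4 + 5 = 13.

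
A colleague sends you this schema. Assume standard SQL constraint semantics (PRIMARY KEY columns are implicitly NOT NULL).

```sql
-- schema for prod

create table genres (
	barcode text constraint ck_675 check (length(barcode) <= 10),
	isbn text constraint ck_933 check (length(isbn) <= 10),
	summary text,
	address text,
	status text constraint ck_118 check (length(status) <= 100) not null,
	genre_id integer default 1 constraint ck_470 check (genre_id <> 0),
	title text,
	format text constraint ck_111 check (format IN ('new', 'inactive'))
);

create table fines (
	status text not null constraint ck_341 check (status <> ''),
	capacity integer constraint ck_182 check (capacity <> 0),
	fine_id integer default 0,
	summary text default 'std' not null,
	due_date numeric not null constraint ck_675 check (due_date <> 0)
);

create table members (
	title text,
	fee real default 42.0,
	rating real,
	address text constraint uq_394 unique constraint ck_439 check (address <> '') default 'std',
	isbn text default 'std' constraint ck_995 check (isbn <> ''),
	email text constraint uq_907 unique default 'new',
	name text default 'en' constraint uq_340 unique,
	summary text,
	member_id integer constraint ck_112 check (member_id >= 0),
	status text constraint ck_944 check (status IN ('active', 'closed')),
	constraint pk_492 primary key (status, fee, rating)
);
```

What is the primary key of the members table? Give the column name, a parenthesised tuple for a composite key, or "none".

A table-level PRIMARY KEY clause names 3 columns: status, fee, rating.
This is a composite key — the combination is unique, not each column individually.

(status, fee, rating)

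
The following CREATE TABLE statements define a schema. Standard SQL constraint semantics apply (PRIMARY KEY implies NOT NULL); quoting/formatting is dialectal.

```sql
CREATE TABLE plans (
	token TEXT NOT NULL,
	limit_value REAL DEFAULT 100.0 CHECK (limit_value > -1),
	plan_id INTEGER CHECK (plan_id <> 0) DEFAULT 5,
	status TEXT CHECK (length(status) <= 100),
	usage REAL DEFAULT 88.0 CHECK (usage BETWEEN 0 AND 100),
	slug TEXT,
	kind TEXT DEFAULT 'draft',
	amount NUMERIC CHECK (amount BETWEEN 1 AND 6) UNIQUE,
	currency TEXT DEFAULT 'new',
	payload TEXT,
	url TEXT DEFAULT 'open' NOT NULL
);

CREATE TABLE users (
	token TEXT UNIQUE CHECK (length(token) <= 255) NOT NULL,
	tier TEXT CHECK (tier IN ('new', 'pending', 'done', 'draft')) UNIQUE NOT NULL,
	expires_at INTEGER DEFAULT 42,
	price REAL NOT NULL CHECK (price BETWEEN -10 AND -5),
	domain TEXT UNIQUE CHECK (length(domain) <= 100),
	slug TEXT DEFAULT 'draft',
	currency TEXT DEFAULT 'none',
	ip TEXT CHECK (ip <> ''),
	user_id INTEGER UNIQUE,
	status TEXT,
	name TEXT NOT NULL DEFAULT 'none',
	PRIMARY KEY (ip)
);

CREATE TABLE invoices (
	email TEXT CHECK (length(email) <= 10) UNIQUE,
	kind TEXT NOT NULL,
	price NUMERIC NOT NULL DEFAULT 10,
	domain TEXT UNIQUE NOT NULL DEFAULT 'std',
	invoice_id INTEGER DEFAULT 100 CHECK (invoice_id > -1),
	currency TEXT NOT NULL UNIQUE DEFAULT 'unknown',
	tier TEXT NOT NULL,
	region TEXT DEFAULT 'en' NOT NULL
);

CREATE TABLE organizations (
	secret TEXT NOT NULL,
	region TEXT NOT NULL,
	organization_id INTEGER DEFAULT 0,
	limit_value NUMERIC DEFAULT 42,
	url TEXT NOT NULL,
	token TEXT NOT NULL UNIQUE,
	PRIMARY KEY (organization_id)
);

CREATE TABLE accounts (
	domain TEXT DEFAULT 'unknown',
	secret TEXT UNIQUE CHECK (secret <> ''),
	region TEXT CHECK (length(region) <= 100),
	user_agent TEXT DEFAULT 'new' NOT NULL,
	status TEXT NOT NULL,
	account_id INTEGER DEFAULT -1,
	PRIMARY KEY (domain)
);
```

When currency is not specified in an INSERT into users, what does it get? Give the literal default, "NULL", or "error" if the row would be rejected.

currency has an explicit DEFAULT 'none'.
When the column is omitted from an INSERT, that default is used.

'none'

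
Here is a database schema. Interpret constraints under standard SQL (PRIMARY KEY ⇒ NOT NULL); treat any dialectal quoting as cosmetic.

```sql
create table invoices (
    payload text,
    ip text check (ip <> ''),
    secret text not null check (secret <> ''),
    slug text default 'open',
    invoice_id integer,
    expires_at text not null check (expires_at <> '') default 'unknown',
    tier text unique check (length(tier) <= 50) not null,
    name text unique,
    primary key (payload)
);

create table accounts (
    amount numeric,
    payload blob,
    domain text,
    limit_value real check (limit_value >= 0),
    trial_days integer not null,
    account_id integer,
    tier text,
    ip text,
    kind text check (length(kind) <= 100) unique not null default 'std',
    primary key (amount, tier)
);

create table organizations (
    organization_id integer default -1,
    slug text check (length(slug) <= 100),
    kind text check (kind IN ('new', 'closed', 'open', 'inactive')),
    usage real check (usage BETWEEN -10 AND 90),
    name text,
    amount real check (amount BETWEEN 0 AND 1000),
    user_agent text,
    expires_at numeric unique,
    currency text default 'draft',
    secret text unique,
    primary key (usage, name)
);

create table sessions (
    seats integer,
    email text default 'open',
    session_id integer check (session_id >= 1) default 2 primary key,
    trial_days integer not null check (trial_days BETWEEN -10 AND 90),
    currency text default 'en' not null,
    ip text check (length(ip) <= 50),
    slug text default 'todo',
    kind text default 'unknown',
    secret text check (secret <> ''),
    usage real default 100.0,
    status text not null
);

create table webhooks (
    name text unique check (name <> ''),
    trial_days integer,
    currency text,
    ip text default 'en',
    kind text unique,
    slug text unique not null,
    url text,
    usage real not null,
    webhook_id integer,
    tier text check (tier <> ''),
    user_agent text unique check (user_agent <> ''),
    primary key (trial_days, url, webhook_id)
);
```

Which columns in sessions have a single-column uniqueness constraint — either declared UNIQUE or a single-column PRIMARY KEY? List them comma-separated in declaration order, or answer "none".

- seats: no UNIQUE or single-column PK constraint.
- email: no UNIQUE or single-column PK constraint.
- session_id: single-column PRIMARY KEY → unique.
- trial_days: no UNIQUE or single-column PK constraint.
- currency: no UNIQUE or single-column PK constraint.
- ip: no UNIQUE or single-column PK constraint.
- slug: no UNIQUE or single-column PK constraint.
- kind: no UNIQUE or single-column PK constraint.
- secret: no UNIQUE or single-column PK constraint.
- usage: no UNIQUE or single-column PK constraint.
- status: no UNIQUE or single-column PK constraint.

session_id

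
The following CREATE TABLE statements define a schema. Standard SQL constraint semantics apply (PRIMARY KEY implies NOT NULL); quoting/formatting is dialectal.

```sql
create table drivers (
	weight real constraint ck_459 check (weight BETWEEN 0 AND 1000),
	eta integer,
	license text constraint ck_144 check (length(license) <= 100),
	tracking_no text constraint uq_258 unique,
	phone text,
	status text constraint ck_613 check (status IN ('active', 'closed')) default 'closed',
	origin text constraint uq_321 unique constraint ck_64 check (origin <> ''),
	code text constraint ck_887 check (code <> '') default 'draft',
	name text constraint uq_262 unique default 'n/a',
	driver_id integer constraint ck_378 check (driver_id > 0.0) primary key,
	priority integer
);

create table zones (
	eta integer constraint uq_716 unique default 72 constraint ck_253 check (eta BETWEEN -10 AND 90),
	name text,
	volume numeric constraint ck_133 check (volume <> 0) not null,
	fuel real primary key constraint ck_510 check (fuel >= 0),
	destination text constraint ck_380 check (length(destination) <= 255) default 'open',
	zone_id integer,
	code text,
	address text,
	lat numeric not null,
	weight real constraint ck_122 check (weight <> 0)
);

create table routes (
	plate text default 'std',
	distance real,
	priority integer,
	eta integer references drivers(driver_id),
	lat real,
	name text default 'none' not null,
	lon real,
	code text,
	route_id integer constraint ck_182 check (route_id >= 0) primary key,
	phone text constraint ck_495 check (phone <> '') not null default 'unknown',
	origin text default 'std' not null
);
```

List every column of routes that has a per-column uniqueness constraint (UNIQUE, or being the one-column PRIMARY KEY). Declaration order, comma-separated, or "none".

- plate: no UNIQUE or single-column PK constraint.
- distance: no UNIQUE or single-column PK constraint.
- priority: no UNIQUE or single-column PK constraint.
- eta: no UNIQUE or single-column PK constraint.
- lat: no UNIQUE or single-column PK constraint.
- name: no UNIQUE or single-column PK constraint.
- lon: no UNIQUE or single-column PK constraint.
- code: no UNIQUE or single-column PK constraint.
- route_id: single-column PRIMARY KEY → unique.
- phone: no UNIQUE or single-column PK constraint.
- origin: no UNIQUE or single-column PK constraint.

route_id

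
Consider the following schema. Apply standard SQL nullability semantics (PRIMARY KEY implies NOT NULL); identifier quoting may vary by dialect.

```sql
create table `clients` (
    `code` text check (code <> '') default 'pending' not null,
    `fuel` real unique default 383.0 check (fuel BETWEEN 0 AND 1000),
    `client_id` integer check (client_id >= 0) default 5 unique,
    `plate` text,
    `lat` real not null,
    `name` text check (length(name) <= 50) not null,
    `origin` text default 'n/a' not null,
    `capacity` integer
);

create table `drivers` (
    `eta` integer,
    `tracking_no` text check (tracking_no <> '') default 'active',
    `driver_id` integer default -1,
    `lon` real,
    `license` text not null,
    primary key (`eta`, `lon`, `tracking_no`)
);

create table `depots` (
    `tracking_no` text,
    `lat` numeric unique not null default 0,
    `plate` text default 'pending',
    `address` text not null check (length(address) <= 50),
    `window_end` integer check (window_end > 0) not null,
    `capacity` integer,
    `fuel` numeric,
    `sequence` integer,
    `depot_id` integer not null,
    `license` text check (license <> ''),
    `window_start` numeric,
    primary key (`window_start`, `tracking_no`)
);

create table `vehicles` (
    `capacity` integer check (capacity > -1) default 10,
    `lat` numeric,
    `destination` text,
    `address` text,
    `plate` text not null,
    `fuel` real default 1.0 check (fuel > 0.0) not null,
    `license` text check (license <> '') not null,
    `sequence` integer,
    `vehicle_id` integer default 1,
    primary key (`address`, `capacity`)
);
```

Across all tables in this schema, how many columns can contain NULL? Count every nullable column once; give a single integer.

clients: 4 nullable (fuel, client_id, plate, capacity — PK none and explicit NOT NULL columns excluded).
drivers: 1 nullable (driver_id — PK (eta, lon, tracking_no) and explicit NOT NULL columns excluded).
depots: 5 nullable (plate, capacity, fuel, sequence, license — PK (window_start, tracking_no) and explicit NOT NULL columns excluded).
vehicles: 4 nullable (lat, destination, sequence, vehicle_id — PK (address, capacity) and explicit NOT NULL columns excluded).
Total: 4 + 1 + 5 + 4 = 14.

14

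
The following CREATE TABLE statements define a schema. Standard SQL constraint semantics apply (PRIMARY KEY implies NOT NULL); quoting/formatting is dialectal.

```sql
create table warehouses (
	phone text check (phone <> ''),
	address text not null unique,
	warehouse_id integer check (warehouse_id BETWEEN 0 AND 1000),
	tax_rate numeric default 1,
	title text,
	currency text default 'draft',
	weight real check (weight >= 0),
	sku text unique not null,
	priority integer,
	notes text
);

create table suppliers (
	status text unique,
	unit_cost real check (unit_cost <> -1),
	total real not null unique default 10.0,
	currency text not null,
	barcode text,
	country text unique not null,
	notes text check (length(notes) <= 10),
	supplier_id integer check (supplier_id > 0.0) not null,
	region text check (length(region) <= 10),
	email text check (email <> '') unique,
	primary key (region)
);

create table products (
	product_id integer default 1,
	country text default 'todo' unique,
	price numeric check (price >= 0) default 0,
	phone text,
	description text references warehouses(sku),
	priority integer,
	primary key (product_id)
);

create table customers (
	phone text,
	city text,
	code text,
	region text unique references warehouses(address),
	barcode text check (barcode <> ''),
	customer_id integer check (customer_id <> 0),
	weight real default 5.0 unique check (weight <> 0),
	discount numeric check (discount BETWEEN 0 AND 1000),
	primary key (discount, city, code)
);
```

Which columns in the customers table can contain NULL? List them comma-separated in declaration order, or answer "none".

phone, region, barcode, customer_id, weight

- phone: no NOT NULL constraint applies → nullable.
- city: part of the PRIMARY KEY, which implies NOT NULL → not nullable.
- code: part of the PRIMARY KEY, which implies NOT NULL → not nullable.
- region: a foreign key column may be NULL unless separately constrained → nullable.
- barcode: CHECK does not forbid NULL (a CHECK constraint passes when its expression is NULL) → nullable.
- customer_id: CHECK does not forbid NULL (a CHECK constraint passes when its expression is NULL) → nullable.
- weight: CHECK does not forbid NULL (a CHECK constraint passes when its expression is NULL) → nullable.
- discount: part of the PRIMARY KEY, which implies NOT NULL → not nullable.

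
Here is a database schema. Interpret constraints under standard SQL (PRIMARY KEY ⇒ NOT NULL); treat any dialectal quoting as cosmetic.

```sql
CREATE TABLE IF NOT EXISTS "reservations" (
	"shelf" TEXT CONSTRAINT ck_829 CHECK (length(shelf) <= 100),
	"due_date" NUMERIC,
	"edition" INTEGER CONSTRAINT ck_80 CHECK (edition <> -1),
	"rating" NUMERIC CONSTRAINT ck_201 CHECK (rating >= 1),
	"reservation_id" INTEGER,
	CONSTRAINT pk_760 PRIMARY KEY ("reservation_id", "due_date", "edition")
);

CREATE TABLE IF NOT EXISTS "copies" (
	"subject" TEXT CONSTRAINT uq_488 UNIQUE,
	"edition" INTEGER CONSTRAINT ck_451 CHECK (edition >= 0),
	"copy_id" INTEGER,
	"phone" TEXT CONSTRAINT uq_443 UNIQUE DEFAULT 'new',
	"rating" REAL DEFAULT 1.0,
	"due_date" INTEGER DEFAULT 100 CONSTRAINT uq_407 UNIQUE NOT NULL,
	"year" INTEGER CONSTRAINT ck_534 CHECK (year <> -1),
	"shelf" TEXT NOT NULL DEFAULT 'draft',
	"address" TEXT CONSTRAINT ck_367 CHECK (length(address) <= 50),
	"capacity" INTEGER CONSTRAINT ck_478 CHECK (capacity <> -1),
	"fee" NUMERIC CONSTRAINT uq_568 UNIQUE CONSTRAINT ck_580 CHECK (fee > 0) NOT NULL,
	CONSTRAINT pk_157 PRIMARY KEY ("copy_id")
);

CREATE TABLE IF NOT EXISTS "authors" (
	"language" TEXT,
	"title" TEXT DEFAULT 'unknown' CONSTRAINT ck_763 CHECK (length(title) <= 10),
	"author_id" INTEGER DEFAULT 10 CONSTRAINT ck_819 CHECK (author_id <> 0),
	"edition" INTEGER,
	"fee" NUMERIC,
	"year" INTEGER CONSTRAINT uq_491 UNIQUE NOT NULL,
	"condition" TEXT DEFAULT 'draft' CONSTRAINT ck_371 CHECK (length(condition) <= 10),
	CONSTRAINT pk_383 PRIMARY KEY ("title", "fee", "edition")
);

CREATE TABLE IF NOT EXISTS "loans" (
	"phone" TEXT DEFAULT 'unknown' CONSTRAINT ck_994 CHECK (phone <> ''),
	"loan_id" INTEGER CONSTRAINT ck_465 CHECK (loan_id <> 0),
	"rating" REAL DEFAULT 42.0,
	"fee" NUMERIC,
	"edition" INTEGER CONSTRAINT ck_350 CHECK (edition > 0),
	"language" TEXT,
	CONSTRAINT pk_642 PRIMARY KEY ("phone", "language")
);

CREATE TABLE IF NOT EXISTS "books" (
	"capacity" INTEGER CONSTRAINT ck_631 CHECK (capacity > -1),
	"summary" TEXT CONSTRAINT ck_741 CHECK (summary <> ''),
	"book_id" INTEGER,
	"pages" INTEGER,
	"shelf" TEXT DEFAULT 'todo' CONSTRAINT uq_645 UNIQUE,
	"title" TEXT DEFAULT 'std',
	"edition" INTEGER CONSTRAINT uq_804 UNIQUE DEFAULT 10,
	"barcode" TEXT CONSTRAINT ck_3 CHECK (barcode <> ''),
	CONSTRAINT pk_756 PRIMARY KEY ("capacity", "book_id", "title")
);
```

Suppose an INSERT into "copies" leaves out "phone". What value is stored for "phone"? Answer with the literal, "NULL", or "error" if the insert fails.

'new'

phone has an explicit DEFAULT 'new'.
When the column is omitted from an INSERT, that default is used.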